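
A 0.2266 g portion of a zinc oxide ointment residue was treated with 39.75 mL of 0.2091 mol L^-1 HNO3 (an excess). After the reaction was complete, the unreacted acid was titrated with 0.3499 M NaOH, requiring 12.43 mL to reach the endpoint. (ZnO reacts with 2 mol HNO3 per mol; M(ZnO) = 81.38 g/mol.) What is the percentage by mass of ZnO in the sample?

71.2%

Total n(HNO3) added = 0.2091 x 0.03975 = 0.008312 mol.
n(NaOH) used = 0.3499 x 0.01243 = 0.004349 mol, which equals the excess n(HNO3).
So n(HNO3) consumed by the sample = 0.008312 - 0.004349 = 0.003962 mol.
n(ZnO) = 0.003962 / 2 = 0.001981 mol.
mass ZnO = 0.001981 x 81.38 = 0.1612 g, so %ZnO = 0.1612/0.2266 x 100 = 71.2%.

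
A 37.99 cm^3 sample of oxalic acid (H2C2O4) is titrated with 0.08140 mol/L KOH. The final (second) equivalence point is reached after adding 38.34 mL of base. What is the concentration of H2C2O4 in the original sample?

0.0411 M

n(KOH) = 0.08140 x 0.03834 = 0.003121 mol.
At the final (second) equivalence point, 2 mol OH^- react per mol H2C2O4, so n(H2C2O4) = 0.003121 / 2 = 0.001560 mol.
[H2C2O4] = 0.001560 / 0.03799 L = 0.0411 M.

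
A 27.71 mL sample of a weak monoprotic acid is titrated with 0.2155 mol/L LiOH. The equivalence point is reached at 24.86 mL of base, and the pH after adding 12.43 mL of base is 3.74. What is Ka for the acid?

12.43 mL is half of the equivalence volume, so this is the half-equivalence point where [HA] = [A^-].
At half-equivalence pH = pKa, so pKa = 3.74.
Ka = 10^(-3.74) = 1.8 x 10^-4.

1.8 x 10^-4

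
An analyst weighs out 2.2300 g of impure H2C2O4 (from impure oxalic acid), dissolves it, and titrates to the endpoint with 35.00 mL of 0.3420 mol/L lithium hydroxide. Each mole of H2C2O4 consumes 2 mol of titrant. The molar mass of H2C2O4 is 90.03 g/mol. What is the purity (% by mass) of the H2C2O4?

n(LiOH) = 0.3420 x 0.03500 = 0.01197 mol.
n(H2C2O4) = 0.01197 / 2 = 0.005985 mol.
mass of H2C2O4 = 0.005985 x 90.03 = 0.5388 g.
% purity = 0.5388 / 2.2300 x 100 = 24.2%.

24.2%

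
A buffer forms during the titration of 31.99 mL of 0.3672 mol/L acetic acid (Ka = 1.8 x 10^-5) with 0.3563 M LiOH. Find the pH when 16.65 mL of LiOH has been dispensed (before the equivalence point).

4.75

Initial n(CH3COOH) = 0.3672 x 0.03199 = 0.01175 mol.
n(LiOH) added = 0.3563 x 0.01665 = 0.005932 mol, converting that many moles of CH3COOH to CH3COO-.
Remaining n(CH3COOH) = 0.005814 mol; n(CH3COO-) = 0.005932 mol.
By Henderson-Hasselbalch, pH = pKa + log([A^-]/[HA]) = 4.74 + log(0.005932/0.005814) = 4.74 + (+0.01) = 4.75.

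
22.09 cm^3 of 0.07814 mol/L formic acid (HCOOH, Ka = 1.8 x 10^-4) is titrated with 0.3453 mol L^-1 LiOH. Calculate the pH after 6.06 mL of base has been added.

12.11

n(acid) = 0.07814 x 0.02209 = 0.001726 mol; n(LiOH) added = 0.3453 x 0.006060 = 0.002093 mol.
Base is in excess by 0.002093 - 0.001726 = 0.0003664 mol in a total volume of 0.02815 L.
[OH^-] = 0.0003664/0.02815 = 0.01302 M, so pOH = 1.89 and pH = 14.00 - 1.89 = 12.11.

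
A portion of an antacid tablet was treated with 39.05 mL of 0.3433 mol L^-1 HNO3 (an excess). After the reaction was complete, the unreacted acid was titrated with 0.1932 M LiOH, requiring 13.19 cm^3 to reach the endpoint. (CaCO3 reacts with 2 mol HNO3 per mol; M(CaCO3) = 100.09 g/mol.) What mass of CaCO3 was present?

0.543 g

Total n(HNO3) added = 0.3433 x 0.03905 = 0.01341 mol.
n(LiOH) used = 0.1932 x 0.01319 = 0.002548 mol, which equals the excess n(HNO3).
So n(HNO3) consumed by the sample = 0.01341 - 0.002548 = 0.01086 mol.
n(CaCO3) = 0.01086 / 2 = 0.005429 mol.
mass = 0.005429 mol x 100.09 g/mol = 0.543 g.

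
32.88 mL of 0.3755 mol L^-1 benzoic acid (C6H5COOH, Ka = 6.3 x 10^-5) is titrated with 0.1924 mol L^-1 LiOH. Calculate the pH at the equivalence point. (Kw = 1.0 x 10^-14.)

n(C6H5COOH) = 0.3755 x 0.03288 = 0.01235 mol; V(LiOH) at equivalence = 0.01235/0.1924 = 0.06417 L.
At equivalence all the acid is converted to C6H5COO-; total volume = 0.03288 + 0.06417 = 0.09705 L, so [C6H5COO-] = 0.01235/0.09705 = 0.1272 M.
Kb = Kw/Ka = 1.0e-14 / 6.3 x 10^-5 = 1.59e-10.
[OH^-] = sqrt(Kb x [C6H5COO-]) = sqrt(1.59e-10 x 0.1272) = 4.49e-6 M.
pOH = 5.35, so pH = 14.00 - 5.35 = 8.65.

8.65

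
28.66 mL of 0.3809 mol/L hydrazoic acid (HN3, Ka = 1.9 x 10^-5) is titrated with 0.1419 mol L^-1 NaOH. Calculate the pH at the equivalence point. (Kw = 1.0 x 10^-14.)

8.87

n(HN3) = 0.3809 x 0.02866 = 0.01092 mol; V(NaOH) at equivalence = 0.01092/0.1419 = 0.07693 L.
At equivalence all the acid is converted to N3-; total volume = 0.02866 + 0.07693 = 0.1056 L, so [N3-] = 0.01092/0.1056 = 0.1034 M.
Kb = Kw/Ka = 1.0e-14 / 1.9 x 10^-5 = 5.26e-10.
[OH^-] = sqrt(Kb x [N3-]) = sqrt(5.26e-10 x 0.1034) = 7.38e-6 M.
pOH = 5.13, so pH = 14.00 - 5.13 = 8.87.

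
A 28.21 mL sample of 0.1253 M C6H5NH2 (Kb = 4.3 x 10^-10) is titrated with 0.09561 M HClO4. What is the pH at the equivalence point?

2.95

n(C6H5NH2) = 0.1253 x 0.02821 = 0.003535 mol; V(HClO4) at equivalence = 0.003535/0.09561 = 0.03697 L.
At equivalence the base is fully converted to C6H5NH3+; total volume = 0.06518 L, so [C6H5NH3+] = 0.003535/0.06518 = 0.05423 M.
Ka(C6H5NH3+) = Kw/Kb = 1.0e-14 / 4.3 x 10^-10 = 2.33e-5.
[H^+] = sqrt(Ka x [C6H5NH3+]) = sqrt(2.33e-5 x 0.05423) = 0.00112 M.
pH = -log(0.00112) = 2.95.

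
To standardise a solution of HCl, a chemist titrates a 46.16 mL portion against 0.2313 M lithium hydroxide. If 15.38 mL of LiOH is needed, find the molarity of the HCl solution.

0.0771 M

n(LiOH) delivered = 0.2313 x 0.01538 = 0.003557 mol.
For a 1:1 reaction, n(HCl) = 0.003557 mol.
[HCl] = 0.003557 mol / 0.04616 L = 0.0771 M.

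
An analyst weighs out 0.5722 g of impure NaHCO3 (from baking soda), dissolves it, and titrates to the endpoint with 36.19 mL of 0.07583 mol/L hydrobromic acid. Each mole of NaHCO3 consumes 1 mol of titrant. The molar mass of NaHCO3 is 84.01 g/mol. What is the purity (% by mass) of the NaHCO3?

40.3%

n(HBr) = 0.07583 x 0.03619 = 0.002744 mol.
n(NaHCO3) = 0.002744 / 1 = 0.002744 mol.
mass of NaHCO3 = 0.002744 x 84.01 = 0.2305 g.
% purity = 0.2305 / 0.5722 x 100 = 40.3%.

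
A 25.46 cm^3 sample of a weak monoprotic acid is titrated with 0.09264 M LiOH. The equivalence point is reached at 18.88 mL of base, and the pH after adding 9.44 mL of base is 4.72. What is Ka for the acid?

1.9 x 10^-5

9.44 mL is half of the equivalence volume, so this is the half-equivalence point where [HA] = [A^-].
At half-equivalence pH = pKa, so pKa = 4.72.
Ka = 10^(-4.72) = 1.9 x 10^-5.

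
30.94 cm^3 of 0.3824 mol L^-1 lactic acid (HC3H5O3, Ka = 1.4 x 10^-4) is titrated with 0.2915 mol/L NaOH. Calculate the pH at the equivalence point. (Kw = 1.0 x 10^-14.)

n(HC3H5O3) = 0.3824 x 0.03094 = 0.01183 mol; V(NaOH) at equivalence = 0.01183/0.2915 = 0.04059 L.
At equivalence all the acid is converted to C3H5O3-; total volume = 0.03094 + 0.04059 = 0.07153 L, so [C3H5O3-] = 0.01183/0.07153 = 0.1654 M.
Kb = Kw/Ka = 1.0e-14 / 1.4 x 10^-4 = 7.14e-11.
[OH^-] = sqrt(Kb x [C3H5O3-]) = sqrt(7.14e-11 x 0.1654) = 3.44e-6 M.
pOH = 5.46, so pH = 14.00 - 5.46 = 8.54.

8.54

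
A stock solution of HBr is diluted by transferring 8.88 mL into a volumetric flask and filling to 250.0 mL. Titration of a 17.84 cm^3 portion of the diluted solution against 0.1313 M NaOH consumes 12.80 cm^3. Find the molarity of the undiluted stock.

n(NaOH) = 0.1313 x 0.01280 = 0.001681 mol.
n(HBr) in the aliquot = 0.001681 mol.
[diluted HBr] = 0.001681 / 0.01784 = 0.09421 M.
Dilution factor = 250.0/8.880 = 28.15, so [stock] = 0.09421 x 28.15 = 2.65 M.

2.65 M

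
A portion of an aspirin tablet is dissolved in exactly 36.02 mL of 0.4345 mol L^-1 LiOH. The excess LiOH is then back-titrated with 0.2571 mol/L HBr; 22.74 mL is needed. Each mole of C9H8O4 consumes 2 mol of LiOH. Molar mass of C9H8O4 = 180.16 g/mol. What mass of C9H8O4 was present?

Total n(LiOH) added = 0.4345 x 0.03602 = 0.01565 mol.
n(HBr) used = 0.2571 x 0.02274 = 0.005846 mol, which equals the excess n(LiOH).
So n(LiOH) consumed by the sample = 0.01565 - 0.005846 = 0.009804 mol.
n(C9H8O4) = 0.009804 / 2 = 0.004902 mol.
mass = 0.004902 mol x 180.16 g/mol = 0.883 g.

0.883 g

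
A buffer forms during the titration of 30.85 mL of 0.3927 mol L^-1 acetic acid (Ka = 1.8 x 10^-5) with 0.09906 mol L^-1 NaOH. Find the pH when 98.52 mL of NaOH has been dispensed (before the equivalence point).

5.36

Initial n(CH3COOH) = 0.3927 x 0.03085 = 0.01211 mol.
n(NaOH) added = 0.09906 x 0.09852 = 0.009759 mol, converting that many moles of CH3COOH to CH3COO-.
Remaining n(CH3COOH) = 0.002355 mol; n(CH3COO-) = 0.009759 mol.
By Henderson-Hasselbalch, pH = pKa + log([A^-]/[HA]) = 4.74 + log(0.009759/0.002355) = 4.74 + (+0.62) = 5.36.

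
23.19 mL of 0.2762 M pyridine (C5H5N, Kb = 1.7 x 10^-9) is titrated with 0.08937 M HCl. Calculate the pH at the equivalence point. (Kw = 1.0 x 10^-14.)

3.20

n(C5H5N) = 0.2762 x 0.02319 = 0.006405 mol; V(HCl) at equivalence = 0.006405/0.08937 = 0.07167 L.
At equivalence the base is fully converted to C5H5NH+; total volume = 0.09486 L, so [C5H5NH+] = 0.006405/0.09486 = 0.06752 M.
Ka(C5H5NH+) = Kw/Kb = 1.0e-14 / 1.7 x 10^-9 = 5.88e-6.
[H^+] = sqrt(Ka x [C5H5NH+]) = sqrt(5.88e-6 x 0.06752) = 0.000630 M.
pH = -log(0.000630) = 3.20.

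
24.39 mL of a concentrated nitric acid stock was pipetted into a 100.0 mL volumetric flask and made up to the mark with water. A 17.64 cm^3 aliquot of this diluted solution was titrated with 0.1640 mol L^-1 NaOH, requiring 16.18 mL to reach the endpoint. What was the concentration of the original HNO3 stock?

0.617 M

n(NaOH) = 0.1640 x 0.01618 = 0.002654 mol.
n(HNO3) in the aliquot = 0.002654 mol.
[diluted HNO3] = 0.002654 / 0.01764 = 0.1504 M.
Dilution factor = 100.0/24.39 = 4.100, so [stock] = 0.1504 x 4.100 = 0.617 M.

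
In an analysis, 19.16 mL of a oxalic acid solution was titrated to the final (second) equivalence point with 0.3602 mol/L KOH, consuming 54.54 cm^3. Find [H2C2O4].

0.513 M

n(KOH) = 0.3602 x 0.05454 = 0.01965 mol.
At the final (second) equivalence point, 2 mol OH^- react per mol H2C2O4, so n(H2C2O4) = 0.01965 / 2 = 0.009823 mol.
[H2C2O4] = 0.009823 / 0.01916 L = 0.513 M.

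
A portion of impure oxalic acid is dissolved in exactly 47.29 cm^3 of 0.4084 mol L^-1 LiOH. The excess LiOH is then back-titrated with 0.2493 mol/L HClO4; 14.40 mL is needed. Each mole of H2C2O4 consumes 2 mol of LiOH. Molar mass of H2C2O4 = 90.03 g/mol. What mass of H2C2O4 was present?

0.708 g

Total n(LiOH) added = 0.4084 x 0.04729 = 0.01931 mol.
n(HClO4) used = 0.2493 x 0.01440 = 0.003590 mol, which equals the excess n(LiOH).
So n(LiOH) consumed by the sample = 0.01931 - 0.003590 = 0.01572 mol.
n(H2C2O4) = 0.01572 / 2 = 0.007862 mol.
mass = 0.007862 mol x 90.03 g/mol = 0.708 g.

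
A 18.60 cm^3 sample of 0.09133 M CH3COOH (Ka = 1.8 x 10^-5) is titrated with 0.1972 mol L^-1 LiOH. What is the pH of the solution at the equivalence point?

8.77

n(CH3COOH) = 0.09133 x 0.01860 = 0.001699 mol; V(LiOH) at equivalence = 0.001699/0.1972 = 0.008614 L.
At equivalence all the acid is converted to CH3COO-; total volume = 0.01860 + 0.008614 = 0.02721 L, so [CH3COO-] = 0.001699/0.02721 = 0.06242 M.
Kb = Kw/Ka = 1.0e-14 / 1.8 x 10^-5 = 5.56e-10.
[OH^-] = sqrt(Kb x [CH3COO-]) = sqrt(5.56e-10 x 0.06242) = 5.89e-6 M.
pOH = 5.23, so pH = 14.00 - 5.23 = 8.77.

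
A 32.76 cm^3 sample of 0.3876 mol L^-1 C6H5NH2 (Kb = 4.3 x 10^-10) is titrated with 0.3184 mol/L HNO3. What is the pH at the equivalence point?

2.70

n(C6H5NH2) = 0.3876 x 0.03276 = 0.01270 mol; V(HNO3) at equivalence = 0.01270/0.3184 = 0.03988 L.
At equivalence the base is fully converted to C6H5NH3+; total volume = 0.07264 L, so [C6H5NH3+] = 0.01270/0.07264 = 0.1748 M.
Ka(C6H5NH3+) = Kw/Kb = 1.0e-14 / 4.3 x 10^-10 = 2.33e-5.
[H^+] = sqrt(Ka x [C6H5NH3+]) = sqrt(2.33e-5 x 0.1748) = 0.00202 M.
pH = -log(0.00202) = 2.70.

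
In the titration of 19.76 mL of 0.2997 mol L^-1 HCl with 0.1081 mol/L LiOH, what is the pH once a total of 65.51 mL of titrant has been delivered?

12.13

n(acid) = 0.2997 x 0.01976 = 0.005922 mol; n(LiOH) added = 0.1081 x 0.06551 = 0.007082 mol.
Base is in excess by 0.007082 - 0.005922 = 0.001160 mol in a total volume of 0.08527 L.
[OH^-] = 0.001160/0.08527 = 0.01360 M, so pOH = 1.87 and pH = 14.00 - 1.87 = 12.13.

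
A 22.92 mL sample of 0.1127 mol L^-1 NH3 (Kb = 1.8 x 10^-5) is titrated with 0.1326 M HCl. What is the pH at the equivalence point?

5.24

n(NH3) = 0.1127 x 0.02292 = 0.002583 mol; V(HCl) at equivalence = 0.002583/0.1326 = 0.01948 L.
At equivalence the base is fully converted to NH4+; total volume = 0.04240 L, so [NH4+] = 0.002583/0.04240 = 0.06092 M.
Ka(NH4+) = Kw/Kb = 1.0e-14 / 1.8 x 10^-5 = 5.56e-10.
[H^+] = sqrt(Ka x [NH4+]) = sqrt(5.56e-10 x 0.06092) = 5.82e-6 M.
pH = -log(5.82e-6) = 5.24.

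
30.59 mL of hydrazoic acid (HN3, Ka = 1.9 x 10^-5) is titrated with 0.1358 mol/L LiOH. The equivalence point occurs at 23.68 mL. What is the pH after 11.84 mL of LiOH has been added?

11.84 mL is exactly half the equivalence volume (23.68/2), i.e. the half-equivalence point.
There, n(HA) = n(A^-), so pH = pKa = -log(1.9 x 10^-5) = 4.72.

4.72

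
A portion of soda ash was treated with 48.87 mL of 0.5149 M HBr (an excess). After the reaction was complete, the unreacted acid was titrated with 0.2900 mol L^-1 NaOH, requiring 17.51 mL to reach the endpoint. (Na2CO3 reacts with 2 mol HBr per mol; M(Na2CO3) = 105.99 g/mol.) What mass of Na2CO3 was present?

Total n(HBr) added = 0.5149 x 0.04887 = 0.02516 mol.
n(NaOH) used = 0.2900 x 0.01751 = 0.005078 mol, which equals the excess n(HBr).
So n(HBr) consumed by the sample = 0.02516 - 0.005078 = 0.02009 mol.
n(Na2CO3) = 0.02009 / 2 = 0.01004 mol.
mass = 0.01004 mol x 105.99 g/mol = 1.06 g.

1.06 g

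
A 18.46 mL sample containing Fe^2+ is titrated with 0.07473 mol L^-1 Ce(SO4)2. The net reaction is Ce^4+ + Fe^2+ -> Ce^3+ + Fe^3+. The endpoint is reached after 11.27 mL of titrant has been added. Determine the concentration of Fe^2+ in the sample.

n(Ce(SO4)2) = 0.07473 x 0.01127 = 0.0008422 mol.
From the balanced equation, 1 mol Ce(SO4)2 reacts with 1 mol Fe^2+, so n(Fe^2+) = 0.0008422 x 1/1 = 0.0008422 mol.
[Fe^2+] = 0.0008422 / 0.01846 L = 0.0456 M.

0.0456 M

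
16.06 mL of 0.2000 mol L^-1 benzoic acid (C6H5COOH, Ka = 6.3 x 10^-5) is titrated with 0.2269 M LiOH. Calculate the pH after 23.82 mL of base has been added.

n(acid) = 0.2000 x 0.01606 = 0.003212 mol; n(LiOH) added = 0.2269 x 0.02382 = 0.005405 mol.
Base is in excess by 0.005405 - 0.003212 = 0.002193 mol in a total volume of 0.03988 L.
[OH^-] = 0.002193/0.03988 = 0.05498 M, so pOH = 1.26 and pH = 14.00 - 1.26 = 12.74.

12.74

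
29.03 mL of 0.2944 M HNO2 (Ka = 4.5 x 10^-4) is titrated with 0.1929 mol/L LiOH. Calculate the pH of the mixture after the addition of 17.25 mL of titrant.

3.15

Initial n(HNO2) = 0.2944 x 0.02903 = 0.008546 mol.
n(LiOH) added = 0.1929 x 0.01725 = 0.003328 mol, converting that many moles of HNO2 to NO2-.
Remaining n(HNO2) = 0.005219 mol; n(NO2-) = 0.003328 mol.
By Henderson-Hasselbalch, pH = pKa + log([A^-]/[HA]) = 3.35 + log(0.003328/0.005219) = 3.35 + (-0.20) = 3.15.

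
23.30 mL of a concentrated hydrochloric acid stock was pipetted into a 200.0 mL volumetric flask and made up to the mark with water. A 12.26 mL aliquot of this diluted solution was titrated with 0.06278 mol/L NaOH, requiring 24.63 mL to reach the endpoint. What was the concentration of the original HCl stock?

1.08 M

n(NaOH) = 0.06278 x 0.02463 = 0.001546 mol.
n(HCl) in the aliquot = 0.001546 mol.
[diluted HCl] = 0.001546 / 0.01226 = 0.1261 M.
Dilution factor = 200.0/23.30 = 8.584, so [stock] = 0.1261 x 8.584 = 1.08 M.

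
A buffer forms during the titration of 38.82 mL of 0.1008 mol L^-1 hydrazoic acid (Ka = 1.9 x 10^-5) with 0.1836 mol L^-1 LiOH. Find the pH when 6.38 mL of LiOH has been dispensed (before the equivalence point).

Initial n(HN3) = 0.1008 x 0.03882 = 0.003913 mol.
n(LiOH) added = 0.1836 x 0.006380 = 0.001171 mol, converting that many moles of HN3 to N3-.
Remaining n(HN3) = 0.002742 mol; n(N3-) = 0.001171 mol.
By Henderson-Hasselbalch, pH = pKa + log([A^-]/[HA]) = 4.72 + log(0.001171/0.002742) = 4.72 + (-0.37) = 4.35.

4.35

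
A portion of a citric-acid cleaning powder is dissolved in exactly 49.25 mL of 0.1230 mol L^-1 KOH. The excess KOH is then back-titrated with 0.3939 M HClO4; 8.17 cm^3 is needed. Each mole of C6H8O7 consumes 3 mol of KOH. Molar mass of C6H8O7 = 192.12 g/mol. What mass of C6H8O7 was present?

0.182 g

Total n(KOH) added = 0.1230 x 0.04925 = 0.006058 mol.
n(HClO4) used = 0.3939 x 0.008170 = 0.003218 mol, which equals the excess n(KOH).
So n(KOH) consumed by the sample = 0.006058 - 0.003218 = 0.002840 mol.
n(C6H8O7) = 0.002840 / 3 = 0.0009465 mol.
mass = 0.0009465 mol x 192.12 g/mol = 0.182 g.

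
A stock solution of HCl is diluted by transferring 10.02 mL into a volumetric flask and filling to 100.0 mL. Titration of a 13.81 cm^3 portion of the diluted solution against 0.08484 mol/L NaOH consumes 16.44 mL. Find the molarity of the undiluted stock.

n(NaOH) = 0.08484 x 0.01644 = 0.001395 mol.
n(HCl) in the aliquot = 0.001395 mol.
[diluted HCl] = 0.001395 / 0.01381 = 0.1010 M.
Dilution factor = 100.0/10.02 = 9.980, so [stock] = 0.1010 x 9.980 = 1.01 M.

1.01 M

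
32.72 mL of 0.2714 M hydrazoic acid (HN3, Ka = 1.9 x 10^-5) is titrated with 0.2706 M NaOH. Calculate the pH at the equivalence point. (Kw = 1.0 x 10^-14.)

n(HN3) = 0.2714 x 0.03272 = 0.008880 mol; V(NaOH) at equivalence = 0.008880/0.2706 = 0.03282 L.
At equivalence all the acid is converted to N3-; total volume = 0.03272 + 0.03282 = 0.06554 L, so [N3-] = 0.008880/0.06554 = 0.1355 M.
Kb = Kw/Ka = 1.0e-14 / 1.9 x 10^-5 = 5.26e-10.
[OH^-] = sqrt(Kb x [N3-]) = sqrt(5.26e-10 x 0.1355) = 8.44e-6 M.
pOH = 5.07, so pH = 14.00 - 5.07 = 8.93.

8.93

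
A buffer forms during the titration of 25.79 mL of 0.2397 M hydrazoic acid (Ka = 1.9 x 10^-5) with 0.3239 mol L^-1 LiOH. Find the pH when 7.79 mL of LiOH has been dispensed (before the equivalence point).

Initial n(HN3) = 0.2397 x 0.02579 = 0.006182 mol.
n(LiOH) added = 0.3239 x 0.007790 = 0.002523 mol, converting that many moles of HN3 to N3-.
Remaining n(HN3) = 0.003659 mol; n(N3-) = 0.002523 mol.
By Henderson-Hasselbalch, pH = pKa + log([A^-]/[HA]) = 4.72 + log(0.002523/0.003659) = 4.72 + (-0.16) = 4.56.

4.56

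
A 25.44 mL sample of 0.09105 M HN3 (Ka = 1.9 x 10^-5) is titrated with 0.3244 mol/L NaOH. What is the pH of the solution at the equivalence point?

n(HN3) = 0.09105 x 0.02544 = 0.002316 mol; V(NaOH) at equivalence = 0.002316/0.3244 = 0.007140 L.
At equivalence all the acid is converted to N3-; total volume = 0.02544 + 0.007140 = 0.03258 L, so [N3-] = 0.002316/0.03258 = 0.07110 M.
Kb = Kw/Ka = 1.0e-14 / 1.9 x 10^-5 = 5.26e-10.
[OH^-] = sqrt(Kb x [N3-]) = sqrt(5.26e-10 x 0.07110) = 6.12e-6 M.
pOH = 5.21, so pH = 14.00 - 5.21 = 8.79.

8.79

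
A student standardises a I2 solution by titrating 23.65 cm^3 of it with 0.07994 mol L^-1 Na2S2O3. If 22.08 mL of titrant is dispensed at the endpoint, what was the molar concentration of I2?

0.0373 M

n(Na2S2O3) = 0.07994 x 0.02208 = 0.001765 mol.
From the balanced equation, 2 mol Na2S2O3 reacts with 1 mol I2, so n(I2) = 0.001765 x 1/2 = 0.0008825 mol.
[I2] = 0.0008825 / 0.02365 L = 0.0373 M.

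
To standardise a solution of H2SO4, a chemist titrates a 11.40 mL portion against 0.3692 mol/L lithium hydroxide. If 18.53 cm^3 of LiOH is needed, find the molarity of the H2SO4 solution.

n(LiOH) delivered = 0.3692 x 0.01853 = 0.006841 mol.
The reaction is 1 H2SO4 + 2 LiOH, so n(H2SO4) = 0.006841 x 1/2 = 0.003421 mol.
[H2SO4] = 0.003421 mol / 0.01140 L = 0.300 M.

0.300 M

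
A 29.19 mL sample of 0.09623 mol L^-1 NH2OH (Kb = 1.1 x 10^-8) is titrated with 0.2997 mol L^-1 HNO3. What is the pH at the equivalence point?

3.59

n(NH2OH) = 0.09623 x 0.02919 = 0.002809 mol; V(HNO3) at equivalence = 0.002809/0.2997 = 0.009373 L.
At equivalence the base is fully converted to NH3OH+; total volume = 0.03856 L, so [NH3OH+] = 0.002809/0.03856 = 0.07284 M.
Ka(NH3OH+) = Kw/Kb = 1.0e-14 / 1.1 x 10^-8 = 9.09e-7.
[H^+] = sqrt(Ka x [NH3OH+]) = sqrt(9.09e-7 x 0.07284) = 0.000257 M.
pH = -log(0.000257) = 3.59.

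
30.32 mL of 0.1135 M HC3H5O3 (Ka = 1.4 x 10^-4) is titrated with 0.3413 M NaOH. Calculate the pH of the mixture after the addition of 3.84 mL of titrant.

3.64

Initial n(HC3H5O3) = 0.1135 x 0.03032 = 0.003441 mol.
n(NaOH) added = 0.3413 x 0.003840 = 0.001311 mol, converting that many moles of HC3H5O3 to C3H5O3-.
Remaining n(HC3H5O3) = 0.002131 mol; n(C3H5O3-) = 0.001311 mol.
By Henderson-Hasselbalch, pH = pKa + log([A^-]/[HA]) = 3.85 + log(0.001311/0.002131) = 3.85 + (-0.21) = 3.64.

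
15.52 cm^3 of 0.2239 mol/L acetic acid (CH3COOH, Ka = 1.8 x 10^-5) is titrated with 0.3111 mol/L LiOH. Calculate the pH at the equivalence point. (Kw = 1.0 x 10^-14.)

n(CH3COOH) = 0.2239 x 0.01552 = 0.003475 mol; V(LiOH) at equivalence = 0.003475/0.3111 = 0.01117 L.
At equivalence all the acid is converted to CH3COO-; total volume = 0.01552 + 0.01117 = 0.02669 L, so [CH3COO-] = 0.003475/0.02669 = 0.1302 M.
Kb = Kw/Ka = 1.0e-14 / 1.8 x 10^-5 = 5.56e-10.
[OH^-] = sqrt(Kb x [CH3COO-]) = sqrt(5.56e-10 x 0.1302) = 8.50e-6 M.
pOH = 5.07, so pH = 14.00 - 5.07 = 8.93.

8.93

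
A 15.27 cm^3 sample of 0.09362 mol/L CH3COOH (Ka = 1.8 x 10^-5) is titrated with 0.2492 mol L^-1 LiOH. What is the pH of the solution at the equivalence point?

8.79

n(CH3COOH) = 0.09362 x 0.01527 = 0.001430 mol; V(LiOH) at equivalence = 0.001430/0.2492 = 0.005737 L.
At equivalence all the acid is converted to CH3COO-; total volume = 0.01527 + 0.005737 = 0.02101 L, so [CH3COO-] = 0.001430/0.02101 = 0.06805 M.
Kb = Kw/Ka = 1.0e-14 / 1.8 x 10^-5 = 5.56e-10.
[OH^-] = sqrt(Kb x [CH3COO-]) = sqrt(5.56e-10 x 0.06805) = 6.15e-6 M.
pOH = 5.21, so pH = 14.00 - 5.21 = 8.79.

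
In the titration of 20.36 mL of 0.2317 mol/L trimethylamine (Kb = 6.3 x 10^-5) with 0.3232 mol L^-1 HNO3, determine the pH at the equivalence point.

5.33

n((CH3)3N) = 0.2317 x 0.02036 = 0.004717 mol; V(HNO3) at equivalence = 0.004717/0.3232 = 0.01460 L.
At equivalence the base is fully converted to (CH3)3NH+; total volume = 0.03496 L, so [(CH3)3NH+] = 0.004717/0.03496 = 0.1350 M.
Ka((CH3)3NH+) = Kw/Kb = 1.0e-14 / 6.3 x 10^-5 = 1.59e-10.
[H^+] = sqrt(Ka x [(CH3)3NH+]) = sqrt(1.59e-10 x 0.1350) = 4.63e-6 M.
pH = -log(4.63e-6) = 5.33.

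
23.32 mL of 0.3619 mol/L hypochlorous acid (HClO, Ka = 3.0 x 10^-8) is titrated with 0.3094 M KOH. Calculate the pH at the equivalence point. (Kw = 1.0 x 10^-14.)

10.37

n(HClO) = 0.3619 x 0.02332 = 0.008440 mol; V(KOH) at equivalence = 0.008440/0.3094 = 0.02728 L.
At equivalence all the acid is converted to ClO-; total volume = 0.02332 + 0.02728 = 0.05060 L, so [ClO-] = 0.008440/0.05060 = 0.1668 M.
Kb = Kw/Ka = 1.0e-14 / 3.0 x 10^-8 = 3.33e-7.
[OH^-] = sqrt(Kb x [ClO-]) = sqrt(3.33e-7 x 0.1668) = 0.000236 M.
pOH = 3.63, so pH = 14.00 - 3.63 = 10.37.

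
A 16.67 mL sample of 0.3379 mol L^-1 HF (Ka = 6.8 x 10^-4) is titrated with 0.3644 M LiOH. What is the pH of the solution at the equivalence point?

8.21

n(HF) = 0.3379 x 0.01667 = 0.005633 mol; V(LiOH) at equivalence = 0.005633/0.3644 = 0.01546 L.
At equivalence all the acid is converted to F-; total volume = 0.01667 + 0.01546 = 0.03213 L, so [F-] = 0.005633/0.03213 = 0.1753 M.
Kb = Kw/Ka = 1.0e-14 / 6.8 x 10^-4 = 1.47e-11.
[OH^-] = sqrt(Kb x [F-]) = sqrt(1.47e-11 x 0.1753) = 1.61e-6 M.
pOH = 5.79, so pH = 14.00 - 5.79 = 8.21.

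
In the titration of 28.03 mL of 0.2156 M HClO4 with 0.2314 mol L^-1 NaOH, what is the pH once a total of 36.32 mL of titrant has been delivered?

12.56

n(acid) = 0.2156 x 0.02803 = 0.006043 mol; n(NaOH) added = 0.2314 x 0.03632 = 0.008404 mol.
Base is in excess by 0.008404 - 0.006043 = 0.002361 mol in a total volume of 0.06435 L.
[OH^-] = 0.002361/0.06435 = 0.03669 M, so pOH = 1.44 and pH = 14.00 - 1.44 = 12.56.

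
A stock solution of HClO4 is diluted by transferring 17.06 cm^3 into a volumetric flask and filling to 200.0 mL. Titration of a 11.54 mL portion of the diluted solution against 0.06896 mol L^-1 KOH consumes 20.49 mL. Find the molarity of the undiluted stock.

n(KOH) = 0.06896 x 0.02049 = 0.001413 mol.
n(HClO4) in the aliquot = 0.001413 mol.
[diluted HClO4] = 0.001413 / 0.01154 = 0.1224 M.
Dilution factor = 200.0/17.06 = 11.72, so [stock] = 0.1224 x 11.72 = 1.44 M.

1.44 M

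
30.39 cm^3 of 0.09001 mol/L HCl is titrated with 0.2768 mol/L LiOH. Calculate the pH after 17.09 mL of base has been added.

n(acid) = 0.09001 x 0.03039 = 0.002735 mol; n(LiOH) added = 0.2768 x 0.01709 = 0.004731 mol.
Base is in excess by 0.004731 - 0.002735 = 0.001995 mol in a total volume of 0.04748 L.
[OH^-] = 0.001995/0.04748 = 0.04202 M, so pOH = 1.38 and pH = 14.00 - 1.38 = 12.62.

12.62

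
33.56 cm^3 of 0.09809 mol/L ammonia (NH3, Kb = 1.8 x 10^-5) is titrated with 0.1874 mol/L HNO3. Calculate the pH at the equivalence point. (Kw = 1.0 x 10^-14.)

5.22

n(NH3) = 0.09809 x 0.03356 = 0.003292 mol; V(HNO3) at equivalence = 0.003292/0.1874 = 0.01757 L.
At equivalence the base is fully converted to NH4+; total volume = 0.05113 L, so [NH4+] = 0.003292/0.05113 = 0.06439 M.
Ka(NH4+) = Kw/Kb = 1.0e-14 / 1.8 x 10^-5 = 5.56e-10.
[H^+] = sqrt(Ka x [NH4+]) = sqrt(5.56e-10 x 0.06439) = 5.98e-6 M.
pH = -log(5.98e-6) = 5.22.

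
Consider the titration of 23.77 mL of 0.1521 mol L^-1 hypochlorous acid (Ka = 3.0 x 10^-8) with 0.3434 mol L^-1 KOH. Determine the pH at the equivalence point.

10.27

n(HClO) = 0.1521 x 0.02377 = 0.003615 mol; V(KOH) at equivalence = 0.003615/0.3434 = 0.01053 L.
At equivalence all the acid is converted to ClO-; total volume = 0.02377 + 0.01053 = 0.03430 L, so [ClO-] = 0.003615/0.03430 = 0.1054 M.
Kb = Kw/Ka = 1.0e-14 / 3.0 x 10^-8 = 3.33e-7.
[OH^-] = sqrt(Kb x [ClO-]) = sqrt(3.33e-7 x 0.1054) = 0.000187 M.
pOH = 3.73, so pH = 14.00 - 3.73 = 10.27.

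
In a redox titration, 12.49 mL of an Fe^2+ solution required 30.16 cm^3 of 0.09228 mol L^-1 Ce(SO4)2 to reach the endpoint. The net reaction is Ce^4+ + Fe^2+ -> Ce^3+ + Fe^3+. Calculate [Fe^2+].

0.223 M

n(Ce(SO4)2) = 0.09228 x 0.03016 = 0.002783 mol.
From the balanced equation, 1 mol Ce(SO4)2 reacts with 1 mol Fe^2+, so n(Fe^2+) = 0.002783 x 1/1 = 0.002783 mol.
[Fe^2+] = 0.002783 / 0.01249 L = 0.223 M.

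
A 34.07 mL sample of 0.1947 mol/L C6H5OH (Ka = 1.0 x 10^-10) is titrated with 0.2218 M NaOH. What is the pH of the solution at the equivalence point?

11.51

n(C6H5OH) = 0.1947 x 0.03407 = 0.006633 mol; V(NaOH) at equivalence = 0.006633/0.2218 = 0.02991 L.
At equivalence all the acid is converted to C6H5O-; total volume = 0.03407 + 0.02991 = 0.06398 L, so [C6H5O-] = 0.006633/0.06398 = 0.1037 M.
Kb = Kw/Ka = 1.0e-14 / 1.0 x 10^-10 = 0.000100.
[OH^-] = sqrt(Kb x [C6H5O-]) = sqrt(0.000100 x 0.1037) = 0.00322 M.
pOH = 2.49, so pH = 14.00 - 2.49 = 11.51.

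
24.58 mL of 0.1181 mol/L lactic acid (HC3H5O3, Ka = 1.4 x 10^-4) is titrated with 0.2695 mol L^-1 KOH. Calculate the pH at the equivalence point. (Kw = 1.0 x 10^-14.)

n(HC3H5O3) = 0.1181 x 0.02458 = 0.002903 mol; V(KOH) at equivalence = 0.002903/0.2695 = 0.01077 L.
At equivalence all the acid is converted to C3H5O3-; total volume = 0.02458 + 0.01077 = 0.03535 L, so [C3H5O3-] = 0.002903/0.03535 = 0.08212 M.
Kb = Kw/Ka = 1.0e-14 / 1.4 x 10^-4 = 7.14e-11.
[OH^-] = sqrt(Kb x [C3H5O3-]) = sqrt(7.14e-11 x 0.08212) = 2.42e-6 M.
pOH = 5.62, so pH = 14.00 - 5.62 = 8.38.

8.38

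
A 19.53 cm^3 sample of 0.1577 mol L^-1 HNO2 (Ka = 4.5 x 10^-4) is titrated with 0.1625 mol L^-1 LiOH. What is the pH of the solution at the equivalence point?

n(HNO2) = 0.1577 x 0.01953 = 0.003080 mol; V(LiOH) at equivalence = 0.003080/0.1625 = 0.01895 L.
At equivalence all the acid is converted to NO2-; total volume = 0.01953 + 0.01895 = 0.03848 L, so [NO2-] = 0.003080/0.03848 = 0.08003 M.
Kb = Kw/Ka = 1.0e-14 / 4.5 x 10^-4 = 2.22e-11.
[OH^-] = sqrt(Kb x [NO2-]) = sqrt(2.22e-11 x 0.08003) = 1.33e-6 M.
pOH = 5.87, so pH = 14.00 - 5.87 = 8.13.

8.13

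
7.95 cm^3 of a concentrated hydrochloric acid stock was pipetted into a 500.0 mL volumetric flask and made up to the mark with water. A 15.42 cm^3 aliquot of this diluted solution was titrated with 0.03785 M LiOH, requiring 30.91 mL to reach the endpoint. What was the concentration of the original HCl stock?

n(LiOH) = 0.03785 x 0.03091 = 0.001170 mol.
n(HCl) in the aliquot = 0.001170 mol.
[diluted HCl] = 0.001170 / 0.01542 = 0.07587 M.
Dilution factor = 500.0/7.950 = 62.89, so [stock] = 0.07587 x 62.89 = 4.77 M.

4.77 M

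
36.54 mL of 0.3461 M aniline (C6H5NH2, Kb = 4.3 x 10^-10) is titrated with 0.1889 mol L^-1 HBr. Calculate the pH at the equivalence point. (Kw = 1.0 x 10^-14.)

n(C6H5NH2) = 0.3461 x 0.03654 = 0.01265 mol; V(HBr) at equivalence = 0.01265/0.1889 = 0.06695 L.
At equivalence the base is fully converted to C6H5NH3+; total volume = 0.1035 L, so [C6H5NH3+] = 0.01265/0.1035 = 0.1222 M.
Ka(C6H5NH3+) = Kw/Kb = 1.0e-14 / 4.3 x 10^-10 = 2.33e-5.
[H^+] = sqrt(Ka x [C6H5NH3+]) = sqrt(2.33e-5 x 0.1222) = 0.00169 M.
pH = -log(0.00169) = 2.77.

2.77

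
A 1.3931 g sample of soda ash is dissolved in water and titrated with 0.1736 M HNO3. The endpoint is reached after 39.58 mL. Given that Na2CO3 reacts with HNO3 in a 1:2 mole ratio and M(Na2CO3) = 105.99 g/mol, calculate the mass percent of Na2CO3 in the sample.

n(HNO3) = 0.1736 x 0.03958 = 0.006871 mol.
n(Na2CO3) = 0.006871 / 2 = 0.003436 mol.
mass of Na2CO3 = 0.003436 x 105.99 = 0.3641 g.
% purity = 0.3641 / 1.3931 x 100 = 26.1%.

26.1%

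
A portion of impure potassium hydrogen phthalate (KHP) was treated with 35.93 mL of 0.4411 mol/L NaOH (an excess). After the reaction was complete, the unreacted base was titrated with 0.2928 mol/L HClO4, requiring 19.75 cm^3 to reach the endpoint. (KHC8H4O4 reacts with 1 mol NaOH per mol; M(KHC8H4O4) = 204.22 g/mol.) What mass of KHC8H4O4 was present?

Total n(NaOH) added = 0.4411 x 0.03593 = 0.01585 mol.
n(HClO4) used = 0.2928 x 0.01975 = 0.005783 mol, which equals the excess n(NaOH).
So n(NaOH) consumed by the sample = 0.01585 - 0.005783 = 0.01007 mol.
n(KHC8H4O4) = 0.01007 / 1 = 0.01007 mol.
mass = 0.01007 mol x 204.22 g/mol = 2.06 g.

2.06 g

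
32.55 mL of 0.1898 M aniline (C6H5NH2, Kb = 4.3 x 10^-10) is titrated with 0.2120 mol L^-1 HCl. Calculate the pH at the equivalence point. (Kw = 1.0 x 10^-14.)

n(C6H5NH2) = 0.1898 x 0.03255 = 0.006178 mol; V(HCl) at equivalence = 0.006178/0.2120 = 0.02914 L.
At equivalence the base is fully converted to C6H5NH3+; total volume = 0.06169 L, so [C6H5NH3+] = 0.006178/0.06169 = 0.1001 M.
Ka(C6H5NH3+) = Kw/Kb = 1.0e-14 / 4.3 x 10^-10 = 2.33e-5.
[H^+] = sqrt(Ka x [C6H5NH3+]) = sqrt(2.33e-5 x 0.1001) = 0.00153 M.
pH = -log(0.00153) = 2.82.

2.82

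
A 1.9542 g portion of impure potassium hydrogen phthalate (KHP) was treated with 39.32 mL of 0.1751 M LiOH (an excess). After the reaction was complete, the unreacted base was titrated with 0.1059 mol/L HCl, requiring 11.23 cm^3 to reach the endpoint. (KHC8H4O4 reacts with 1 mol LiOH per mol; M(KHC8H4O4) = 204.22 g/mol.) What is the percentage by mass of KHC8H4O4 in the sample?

Total n(LiOH) added = 0.1751 x 0.03932 = 0.006885 mol.
n(HCl) used = 0.1059 x 0.01123 = 0.001189 mol, which equals the excess n(LiOH).
So n(LiOH) consumed by the sample = 0.006885 - 0.001189 = 0.005696 mol.
n(KHC8H4O4) = 0.005696 / 1 = 0.005696 mol.
mass KHC8H4O4 = 0.005696 x 204.22 = 1.163 g, so %KHC8H4O4 = 1.163/1.9542 x 100 = 59.5%.

59.5%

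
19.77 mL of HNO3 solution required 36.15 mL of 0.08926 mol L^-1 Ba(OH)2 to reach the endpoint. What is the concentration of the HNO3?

n(Ba(OH)2) delivered = 0.08926 x 0.03615 = 0.003227 mol.
The reaction is 2 HNO3 + 1 Ba(OH)2, so n(HNO3) = 0.003227 x 2/1 = 0.006453 mol.
[HNO3] = 0.006453 mol / 0.01977 L = 0.326 M.

0.326 M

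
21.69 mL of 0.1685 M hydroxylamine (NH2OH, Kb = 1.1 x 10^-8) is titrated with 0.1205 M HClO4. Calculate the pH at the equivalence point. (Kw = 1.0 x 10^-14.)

n(NH2OH) = 0.1685 x 0.02169 = 0.003655 mol; V(HClO4) at equivalence = 0.003655/0.1205 = 0.03033 L.
At equivalence the base is fully converted to NH3OH+; total volume = 0.05202 L, so [NH3OH+] = 0.003655/0.05202 = 0.07026 M.
Ka(NH3OH+) = Kw/Kb = 1.0e-14 / 1.1 x 10^-8 = 9.09e-7.
[H^+] = sqrt(Ka x [NH3OH+]) = sqrt(9.09e-7 x 0.07026) = 0.000253 M.
pH = -log(0.000253) = 3.60.

3.60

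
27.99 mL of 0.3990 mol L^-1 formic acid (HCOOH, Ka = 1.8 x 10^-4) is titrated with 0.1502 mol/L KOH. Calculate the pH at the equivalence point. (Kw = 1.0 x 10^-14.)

n(HCOOH) = 0.3990 x 0.02799 = 0.01117 mol; V(KOH) at equivalence = 0.01117/0.1502 = 0.07435 L.
At equivalence all the acid is converted to HCOO-; total volume = 0.02799 + 0.07435 = 0.1023 L, so [HCOO-] = 0.01117/0.1023 = 0.1091 M.
Kb = Kw/Ka = 1.0e-14 / 1.8 x 10^-4 = 5.56e-11.
[OH^-] = sqrt(Kb x [HCOO-]) = sqrt(5.56e-11 x 0.1091) = 2.46e-6 M.
pOH = 5.61, so pH = 14.00 - 5.61 = 8.39.

8.39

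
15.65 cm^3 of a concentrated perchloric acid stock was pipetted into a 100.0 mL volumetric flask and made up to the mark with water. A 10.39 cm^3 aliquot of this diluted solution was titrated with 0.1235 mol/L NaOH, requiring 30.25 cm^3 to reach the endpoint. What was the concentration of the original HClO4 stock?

n(NaOH) = 0.1235 x 0.03025 = 0.003736 mol.
n(HClO4) in the aliquot = 0.003736 mol.
[diluted HClO4] = 0.003736 / 0.01039 = 0.3596 M.
Dilution factor = 100.0/15.65 = 6.390, so [stock] = 0.3596 x 6.390 = 2.30 M.

2.30 M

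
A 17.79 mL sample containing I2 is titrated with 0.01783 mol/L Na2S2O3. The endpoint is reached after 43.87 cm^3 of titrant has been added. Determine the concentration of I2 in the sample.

n(Na2S2O3) = 0.01783 x 0.04387 = 0.0007822 mol.
From the balanced equation, 2 mol Na2S2O3 reacts with 1 mol I2, so n(I2) = 0.0007822 x 1/2 = 0.0003911 mol.
[I2] = 0.0003911 / 0.01779 L = 0.0220 M.

0.0220 M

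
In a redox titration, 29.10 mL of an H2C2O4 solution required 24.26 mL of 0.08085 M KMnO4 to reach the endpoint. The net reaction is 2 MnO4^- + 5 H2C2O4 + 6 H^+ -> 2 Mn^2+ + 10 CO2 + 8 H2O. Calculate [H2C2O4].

0.169 M

n(KMnO4) = 0.08085 x 0.02426 = 0.001961 mol.
From the balanced equation, 2 mol KMnO4 reacts with 5 mol H2C2O4, so n(H2C2O4) = 0.001961 x 5/2 = 0.004904 mol.
[H2C2O4] = 0.004904 / 0.02910 L = 0.169 M.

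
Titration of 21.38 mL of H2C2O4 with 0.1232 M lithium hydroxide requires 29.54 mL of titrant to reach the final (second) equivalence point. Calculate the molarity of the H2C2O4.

n(LiOH) = 0.1232 x 0.02954 = 0.003639 mol.
At the final (second) equivalence point, 2 mol OH^- react per mol H2C2O4, so n(H2C2O4) = 0.003639 / 2 = 0.001820 mol.
[H2C2O4] = 0.001820 / 0.02138 L = 0.0851 M.

0.0851 M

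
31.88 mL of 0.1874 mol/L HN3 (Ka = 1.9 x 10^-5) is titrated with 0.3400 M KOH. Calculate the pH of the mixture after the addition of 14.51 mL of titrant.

5.40

Initial n(HN3) = 0.1874 x 0.03188 = 0.005974 mol.
n(KOH) added = 0.3400 x 0.01451 = 0.004933 mol, converting that many moles of HN3 to N3-.
Remaining n(HN3) = 0.001041 mol; n(N3-) = 0.004933 mol.
By Henderson-Hasselbalch, pH = pKa + log([A^-]/[HA]) = 4.72 + log(0.004933/0.001041) = 4.72 + (+0.68) = 5.40.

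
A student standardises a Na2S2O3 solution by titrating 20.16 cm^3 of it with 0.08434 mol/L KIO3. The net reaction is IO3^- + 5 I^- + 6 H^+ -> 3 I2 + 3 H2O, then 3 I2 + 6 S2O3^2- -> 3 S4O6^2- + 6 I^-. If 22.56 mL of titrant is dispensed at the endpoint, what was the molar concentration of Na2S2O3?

0.566 M

n(KIO3) = 0.08434 x 0.02256 = 0.001903 mol.
From the balanced equation, 1 mol KIO3 reacts with 6 mol Na2S2O3, so n(Na2S2O3) = 0.001903 x 6/1 = 0.01142 mol.
[Na2S2O3] = 0.01142 / 0.02016 L = 0.566 M.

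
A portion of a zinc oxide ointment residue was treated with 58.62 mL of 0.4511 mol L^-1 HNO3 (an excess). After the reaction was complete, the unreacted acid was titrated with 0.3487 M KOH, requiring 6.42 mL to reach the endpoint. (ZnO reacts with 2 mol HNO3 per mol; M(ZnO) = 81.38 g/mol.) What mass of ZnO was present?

0.985 g

Total n(HNO3) added = 0.4511 x 0.05862 = 0.02644 mol.
n(KOH) used = 0.3487 x 0.006420 = 0.002239 mol, which equals the excess n(HNO3).
So n(HNO3) consumed by the sample = 0.02644 - 0.002239 = 0.02420 mol.
n(ZnO) = 0.02420 / 2 = 0.01210 mol.
mass = 0.01210 mol x 81.38 g/mol = 0.985 g.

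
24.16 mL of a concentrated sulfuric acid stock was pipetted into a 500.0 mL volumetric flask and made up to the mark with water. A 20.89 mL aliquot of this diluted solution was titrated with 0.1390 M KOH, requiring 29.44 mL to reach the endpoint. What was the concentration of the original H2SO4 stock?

2.03 M

n(KOH) = 0.1390 x 0.02944 = 0.004092 mol.
n(H2SO4) in the aliquot = 0.004092 x 1/2 = 0.002046 mol.
[diluted H2SO4] = 0.002046 / 0.02089 = 0.09795 M.
Dilution factor = 500.0/24.16 = 20.70, so [stock] = 0.09795 x 20.70 = 2.03 M.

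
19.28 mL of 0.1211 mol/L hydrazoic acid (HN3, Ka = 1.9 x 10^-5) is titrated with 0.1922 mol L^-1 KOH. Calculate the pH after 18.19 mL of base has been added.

12.49

n(acid) = 0.1211 x 0.01928 = 0.002335 mol; n(KOH) added = 0.1922 x 0.01819 = 0.003496 mol.
Base is in excess by 0.003496 - 0.002335 = 0.001161 mol in a total volume of 0.03747 L.
[OH^-] = 0.001161/0.03747 = 0.03099 M, so pOH = 1.51 and pH = 14.00 - 1.51 = 12.49.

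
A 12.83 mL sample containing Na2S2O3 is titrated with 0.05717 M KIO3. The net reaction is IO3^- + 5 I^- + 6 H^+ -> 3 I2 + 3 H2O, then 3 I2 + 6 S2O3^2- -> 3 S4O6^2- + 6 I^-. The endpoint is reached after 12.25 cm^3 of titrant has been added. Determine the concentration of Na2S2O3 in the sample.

0.328 M

n(KIO3) = 0.05717 x 0.01225 = 0.0007003 mol.
From the balanced equation, 1 mol KIO3 reacts with 6 mol Na2S2O3, so n(Na2S2O3) = 0.0007003 x 6/1 = 0.004202 mol.
[Na2S2O3] = 0.004202 / 0.01283 L = 0.328 M.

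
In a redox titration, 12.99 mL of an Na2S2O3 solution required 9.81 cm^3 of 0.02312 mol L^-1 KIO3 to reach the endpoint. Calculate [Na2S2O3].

0.105 M

n(KIO3) = 0.02312 x 0.009810 = 0.0002268 mol.
From the balanced equation, 1 mol KIO3 reacts with 6 mol Na2S2O3, so n(Na2S2O3) = 0.0002268 x 6/1 = 0.001361 mol.
[Na2S2O3] = 0.001361 / 0.01299 L = 0.105 M.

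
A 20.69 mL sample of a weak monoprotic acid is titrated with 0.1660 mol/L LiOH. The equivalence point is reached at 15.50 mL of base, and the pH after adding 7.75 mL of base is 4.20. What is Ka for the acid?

6.3 x 10^-5

7.75 mL is half of the equivalence volume, so this is the half-equivalence point where [HA] = [A^-].
At half-equivalence pH = pKa, so pKa = 4.20.
Ka = 10^(-4.20) = 6.3 x 10^-5.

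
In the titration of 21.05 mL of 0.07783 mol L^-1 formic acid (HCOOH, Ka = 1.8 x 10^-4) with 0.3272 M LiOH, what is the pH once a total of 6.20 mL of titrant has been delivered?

12.16

n(acid) = 0.07783 x 0.02105 = 0.001638 mol; n(LiOH) added = 0.3272 x 0.006200 = 0.002029 mol.
Base is in excess by 0.002029 - 0.001638 = 0.0003903 mol in a total volume of 0.02725 L.
[OH^-] = 0.0003903/0.02725 = 0.01432 M, so pOH = 1.84 and pH = 14.00 - 1.84 = 12.16.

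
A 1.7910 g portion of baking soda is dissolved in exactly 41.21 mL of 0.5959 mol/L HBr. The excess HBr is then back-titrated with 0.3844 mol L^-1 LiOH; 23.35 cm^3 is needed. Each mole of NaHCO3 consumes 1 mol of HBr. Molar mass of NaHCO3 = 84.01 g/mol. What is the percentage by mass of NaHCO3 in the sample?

73.1%

Total n(HBr) added = 0.5959 x 0.04121 = 0.02456 mol.
n(LiOH) used = 0.3844 x 0.02335 = 0.008976 mol, which equals the excess n(HBr).
So n(HBr) consumed by the sample = 0.02456 - 0.008976 = 0.01558 mol.
n(NaHCO3) = 0.01558 / 1 = 0.01558 mol.
mass NaHCO3 = 0.01558 x 84.01 = 1.309 g, so %NaHCO3 = 1.309/1.7910 x 100 = 73.1%.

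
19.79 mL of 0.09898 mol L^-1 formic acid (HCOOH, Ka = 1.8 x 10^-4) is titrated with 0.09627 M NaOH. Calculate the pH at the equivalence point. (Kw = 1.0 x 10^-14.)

8.22

n(HCOOH) = 0.09898 x 0.01979 = 0.001959 mol; V(NaOH) at equivalence = 0.001959/0.09627 = 0.02035 L.
At equivalence all the acid is converted to HCOO-; total volume = 0.01979 + 0.02035 = 0.04014 L, so [HCOO-] = 0.001959/0.04014 = 0.04880 M.
Kb = Kw/Ka = 1.0e-14 / 1.8 x 10^-4 = 5.56e-11.
[OH^-] = sqrt(Kb x [HCOO-]) = sqrt(5.56e-11 x 0.04880) = 1.65e-6 M.
pOH = 5.78, so pH = 14.00 - 5.78 = 8.22.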